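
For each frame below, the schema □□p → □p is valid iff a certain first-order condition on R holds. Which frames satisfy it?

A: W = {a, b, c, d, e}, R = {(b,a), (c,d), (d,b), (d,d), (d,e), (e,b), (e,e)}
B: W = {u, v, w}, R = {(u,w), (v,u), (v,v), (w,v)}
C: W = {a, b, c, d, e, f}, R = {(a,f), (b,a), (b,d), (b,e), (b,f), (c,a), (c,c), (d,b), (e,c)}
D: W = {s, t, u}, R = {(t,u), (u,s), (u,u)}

This is the axiom for density; its first-order frame correspondent is ∀x ∀y (Rxy → ∃z (Rxz ∧ Rzy)).
A: fails — Rba but no z with Rbz and Rza.
B: fails — Ruw but no z with Ruz and Rzw.
C: fails — Rba but no z with Rbz and Rza.
D: satisfies the condition.

D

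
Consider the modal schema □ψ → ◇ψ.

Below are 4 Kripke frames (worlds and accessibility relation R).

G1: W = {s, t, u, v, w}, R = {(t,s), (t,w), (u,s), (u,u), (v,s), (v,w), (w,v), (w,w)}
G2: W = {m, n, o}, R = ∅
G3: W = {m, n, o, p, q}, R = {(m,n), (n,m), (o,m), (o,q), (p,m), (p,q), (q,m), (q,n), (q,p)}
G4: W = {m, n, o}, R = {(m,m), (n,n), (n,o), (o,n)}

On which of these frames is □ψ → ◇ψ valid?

G3, G4

This is the axiom for seriality; its first-order frame correspondent is ∀x ∃y Rxy.
G1: fails — world s has no successor.
G2: fails — world m has no successor.
G3: condition met.
G4: condition met.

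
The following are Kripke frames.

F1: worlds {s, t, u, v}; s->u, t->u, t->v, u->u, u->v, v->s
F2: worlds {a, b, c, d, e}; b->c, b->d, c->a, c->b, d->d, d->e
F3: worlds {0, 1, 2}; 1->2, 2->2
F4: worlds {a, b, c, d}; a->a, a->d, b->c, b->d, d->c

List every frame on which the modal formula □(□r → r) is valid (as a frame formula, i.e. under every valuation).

F3

The schema corresponds to shift-reflexivity: ∀x ∀y (Rxy → Ryy).
F1: fails — Ruv but not Rvv.
F2: fails — Rbc but not Rcc.
F3: ✓.
F4: fails — Rbc but not Rcc.
Valid on: F3.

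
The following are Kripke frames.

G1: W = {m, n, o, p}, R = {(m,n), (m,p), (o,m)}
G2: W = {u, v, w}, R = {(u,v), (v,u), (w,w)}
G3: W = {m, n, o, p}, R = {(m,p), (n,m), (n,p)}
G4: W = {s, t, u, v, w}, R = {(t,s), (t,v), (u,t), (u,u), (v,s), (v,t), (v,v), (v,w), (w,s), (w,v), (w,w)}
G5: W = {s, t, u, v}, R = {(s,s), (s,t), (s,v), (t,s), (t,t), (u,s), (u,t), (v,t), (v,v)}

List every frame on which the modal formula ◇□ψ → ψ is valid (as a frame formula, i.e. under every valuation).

Frame correspondent (Sahlqvist): ∀x ∀y (Rxy → Ryx) — i.e. symmetry.
G1: fails — Rom but not Rmo.
G2: satisfies the condition.
G3: fails — Rnm but not Rmn.
G4: fails — Rut but not Rtu.
G5: fails — Rut but not Rtu.
Valid on: G2.

G2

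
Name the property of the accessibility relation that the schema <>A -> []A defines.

This is the CD axiom.
Its frame correspondent is partial functionality — forall x forall y forall z (Rxy & Rxz -> y = z).

Partial functionality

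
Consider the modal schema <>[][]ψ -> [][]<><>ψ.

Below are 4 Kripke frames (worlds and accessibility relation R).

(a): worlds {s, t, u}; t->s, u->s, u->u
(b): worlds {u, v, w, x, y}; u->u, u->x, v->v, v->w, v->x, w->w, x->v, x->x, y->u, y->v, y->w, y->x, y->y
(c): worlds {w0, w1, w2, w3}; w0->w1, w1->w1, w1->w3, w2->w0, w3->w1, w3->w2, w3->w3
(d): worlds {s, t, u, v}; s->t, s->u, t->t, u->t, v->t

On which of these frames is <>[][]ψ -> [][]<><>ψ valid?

(c), (d)

The schema corresponds to a generalized confluence (Geach) condition: forall x forall y forall z ((xRy & x R^2 z) -> exists w (y R^2 w & z R^2 w)).
(a): fails — uRs, uR²s but no w with sR²w and sR²w.
(b): fails — yRu, yR²w but no t with uR²t and wR²t.
(c): ✓.
(d): ✓.
Valid on: (c), (d).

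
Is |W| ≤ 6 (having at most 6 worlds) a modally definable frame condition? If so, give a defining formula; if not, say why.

Any modally definable frame class is closed under disjoint unions.
Any modal formula valid on each of 7 disjoint one-world frames is valid on their disjoint union (validity is preserved under disjoint unions). Each one-world frame has |W|=1≤6, but the union has |W|=7.
So no modal formula (or set of formulas) defines exactly the |W|≤6 frames.

No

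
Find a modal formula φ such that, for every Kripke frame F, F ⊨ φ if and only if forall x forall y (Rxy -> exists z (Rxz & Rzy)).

A defining formula is □□p → □p (the C4 axiom).
Suppose □□p→□p is valid. Take Rxy and set V(p)={w : xR²w}. Then □□p at x, so □p at x, so p at y, i.e. ∃z(Rxz∧Rzy).

□□p → □p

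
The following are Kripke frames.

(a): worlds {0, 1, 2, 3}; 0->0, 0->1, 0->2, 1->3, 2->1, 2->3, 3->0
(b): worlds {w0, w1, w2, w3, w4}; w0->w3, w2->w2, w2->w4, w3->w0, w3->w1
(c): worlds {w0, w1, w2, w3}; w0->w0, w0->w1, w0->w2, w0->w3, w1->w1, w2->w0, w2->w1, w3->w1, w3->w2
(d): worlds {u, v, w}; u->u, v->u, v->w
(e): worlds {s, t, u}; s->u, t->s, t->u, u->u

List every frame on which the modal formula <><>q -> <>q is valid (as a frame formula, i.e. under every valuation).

The schema corresponds to transitivity: forall x forall y forall z (Rxy & Ryz -> Rxz).
(a): fails — R02 and R23 but not R03.
(b): fails — Rw3w0 and Rw0w3 but not Rw3w3.
(c): fails — Rw3w2 and Rw2w0 but not Rw3w0.
(d): satisfies the condition.
(e): satisfies the condition.
Valid on: (d), (e).

(d), (e)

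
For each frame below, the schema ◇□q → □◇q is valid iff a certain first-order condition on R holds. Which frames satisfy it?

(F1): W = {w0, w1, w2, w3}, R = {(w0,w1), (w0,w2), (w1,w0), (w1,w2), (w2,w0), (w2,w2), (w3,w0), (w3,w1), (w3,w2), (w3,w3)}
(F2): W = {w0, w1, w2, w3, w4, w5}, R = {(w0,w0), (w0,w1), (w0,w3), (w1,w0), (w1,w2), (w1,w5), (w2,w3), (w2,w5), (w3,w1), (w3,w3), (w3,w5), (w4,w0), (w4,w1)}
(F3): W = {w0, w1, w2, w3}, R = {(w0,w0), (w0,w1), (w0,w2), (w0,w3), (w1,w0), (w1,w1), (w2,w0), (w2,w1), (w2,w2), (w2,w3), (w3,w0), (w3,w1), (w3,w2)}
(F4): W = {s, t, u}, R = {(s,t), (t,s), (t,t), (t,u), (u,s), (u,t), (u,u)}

This is the axiom for convergence; its first-order frame correspondent is ∀x ∀y ∀z (Rxy ∧ Rxz → ∃w (Ryw ∧ Rzw)).
(F1): condition met.
(F2): fails — Rw1w5 and Rw1w5 but w5 and w5 have no common successor.
(F3): condition met.
(F4): condition met.

(F1), (F3), (F4)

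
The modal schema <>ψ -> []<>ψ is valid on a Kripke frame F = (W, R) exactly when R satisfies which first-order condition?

the Euclidean property

Suppose ◇ψ→□◇ψ is valid. Take Rxy, Rxz and set V(ψ)={y}. Then ◇ψ at x, so □◇ψ at x, so ◇ψ at z, so some w with Rzw has ψ; w=y, i.e. Rzy. By symmetry of the argument, Ryz.
Conversely, on a frame with the Euclidean property the schema holds at every world under every valuation.
So the correspondent is the Euclidean property.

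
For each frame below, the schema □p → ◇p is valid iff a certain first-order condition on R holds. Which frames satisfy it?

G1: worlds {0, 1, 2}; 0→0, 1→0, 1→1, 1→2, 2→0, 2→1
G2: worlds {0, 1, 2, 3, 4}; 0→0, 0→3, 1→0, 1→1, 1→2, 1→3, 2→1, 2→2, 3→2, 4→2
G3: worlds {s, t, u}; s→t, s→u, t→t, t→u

This is the axiom for seriality; its first-order frame correspondent is ∀x ∃y Rxy.
G1: condition met.
G2: condition met.
G3: fails — world u has no successor.

G1, G2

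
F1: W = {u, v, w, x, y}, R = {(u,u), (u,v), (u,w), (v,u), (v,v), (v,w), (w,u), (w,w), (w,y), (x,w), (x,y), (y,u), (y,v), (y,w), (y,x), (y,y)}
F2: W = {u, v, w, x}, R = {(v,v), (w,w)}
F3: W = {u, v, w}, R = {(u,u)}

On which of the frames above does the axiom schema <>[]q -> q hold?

Frame correspondent (Sahlqvist): forall x forall y (Rxy -> Ryx) — i.e. symmetry.
F1: fails — Rxw but not Rwx.
F2: ✓.
F3: ✓.
Valid on: F2, F3.

F2, F3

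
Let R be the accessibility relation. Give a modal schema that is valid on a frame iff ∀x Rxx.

□p → p

A defining formula is □p → p (the T axiom).
Suppose □p→p is valid. At any x set V(p)={w : Rxw}. Then □p holds at x, so p holds at x, i.e. Rxx.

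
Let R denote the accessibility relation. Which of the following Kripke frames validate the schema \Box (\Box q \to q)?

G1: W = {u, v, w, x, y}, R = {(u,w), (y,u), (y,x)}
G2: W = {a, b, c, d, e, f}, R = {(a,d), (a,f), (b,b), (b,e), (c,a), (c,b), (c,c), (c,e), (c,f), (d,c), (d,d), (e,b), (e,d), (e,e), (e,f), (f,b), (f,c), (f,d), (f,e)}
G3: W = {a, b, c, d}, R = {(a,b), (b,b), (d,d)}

The schema corresponds to shift-reflexivity: \forall x \forall y (Rxy \to Ryy).
G1: fails — Ryu but not Ruu.
G2: fails — Raf but not Rff.
G3: ✓.
Valid on: G3.

G3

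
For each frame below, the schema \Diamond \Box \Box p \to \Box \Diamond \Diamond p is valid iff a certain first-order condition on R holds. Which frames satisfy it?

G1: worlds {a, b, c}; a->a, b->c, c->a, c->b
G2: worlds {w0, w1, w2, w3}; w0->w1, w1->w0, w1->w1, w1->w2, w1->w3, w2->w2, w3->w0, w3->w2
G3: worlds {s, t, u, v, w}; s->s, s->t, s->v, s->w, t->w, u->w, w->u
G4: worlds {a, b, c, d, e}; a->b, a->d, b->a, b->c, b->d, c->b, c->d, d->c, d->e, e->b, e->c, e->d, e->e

G1, G2, G4

The schema corresponds to a generalized confluence (Geach) condition: \forall x \forall y \forall z ((xRy \wedge xRz) \to \exists w (y R^2 w \wedge z R^2 w)).
G1: holds.
G2: holds.
G3: fails — sRs, sRv but no w* with sR²w* and vR²w*.
G4: holds.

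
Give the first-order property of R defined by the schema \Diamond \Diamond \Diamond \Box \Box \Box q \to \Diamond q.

This is a Sahlqvist (Geach-type) schema ◇^3□^3q → □^0◇^1q.
First-order correspondent: \forall x \forall y (x R^3 y \to \exists w (y R^3 w \wedge xRw)).

\forall x \forall y (x R^3 y \to \exists w (y R^3 w \wedge xRw))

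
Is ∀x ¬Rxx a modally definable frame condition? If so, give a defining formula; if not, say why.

Any modally definable frame class is closed under surjective bounded morphisms.
The 3-cycle (worlds s,t,u with s→t→u→s) is irreflexive, and the map sending every world to a single reflexive point • is a surjective bounded morphism (forth: every edge maps to (•,•); back: every world has a successor). So any modal formula valid on the 3-cycle is also valid on the reflexive point, which is not irreflexive.
So the class is not modally definable.

Not modally definable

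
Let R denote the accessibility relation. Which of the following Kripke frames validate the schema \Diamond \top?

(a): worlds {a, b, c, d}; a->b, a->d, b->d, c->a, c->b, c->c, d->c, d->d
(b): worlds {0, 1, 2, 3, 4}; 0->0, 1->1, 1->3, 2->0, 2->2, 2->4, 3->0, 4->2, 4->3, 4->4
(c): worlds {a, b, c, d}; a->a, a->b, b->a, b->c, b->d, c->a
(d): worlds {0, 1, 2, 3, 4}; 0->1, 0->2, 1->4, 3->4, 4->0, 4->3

(a), (b)

This is the axiom for seriality; its first-order frame correspondent is \forall x \exists y Rxy.
(a): satisfies the condition.
(b): satisfies the condition.
(c): fails — world d has no successor.
(d): fails — world 2 has no successor.
Valid on: (a), (b).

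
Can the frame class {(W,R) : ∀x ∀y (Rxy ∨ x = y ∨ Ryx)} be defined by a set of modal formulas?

Modal frame validity is preserved under disjoint unions.
Take 2 disjoint single-world reflexive frames: each is trivially connected, but their disjoint union has 2 worlds with no edge between distinct components, so it is not connected.
So no modal formula (or set of formulas) defines exactly the connected frames.

Not modally definable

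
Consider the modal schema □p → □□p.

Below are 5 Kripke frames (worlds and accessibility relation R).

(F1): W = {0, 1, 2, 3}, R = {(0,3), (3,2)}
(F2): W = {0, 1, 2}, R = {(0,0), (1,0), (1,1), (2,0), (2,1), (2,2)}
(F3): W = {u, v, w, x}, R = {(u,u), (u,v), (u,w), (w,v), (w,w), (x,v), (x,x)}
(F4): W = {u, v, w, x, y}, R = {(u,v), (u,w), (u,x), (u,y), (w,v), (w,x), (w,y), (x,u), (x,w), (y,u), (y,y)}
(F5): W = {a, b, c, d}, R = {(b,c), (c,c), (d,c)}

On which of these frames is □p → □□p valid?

(F2), (F3), (F5)

This is the axiom for transitivity; its first-order frame correspondent is ∀x ∀y ∀z (Rxy ∧ Ryz → Rxz).
(F1): fails — R03 and R32 but not R02.
(F2): condition met.
(F3): condition met.
(F4): fails — Rxw and Rwx but not Rxx.
(F5): condition met.
Valid on: (F2), (F3), (F5).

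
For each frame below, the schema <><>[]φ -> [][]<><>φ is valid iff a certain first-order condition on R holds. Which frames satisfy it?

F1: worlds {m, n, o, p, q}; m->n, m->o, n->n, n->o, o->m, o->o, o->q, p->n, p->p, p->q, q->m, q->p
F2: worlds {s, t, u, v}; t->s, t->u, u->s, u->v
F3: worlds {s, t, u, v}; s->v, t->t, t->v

F1

This is the axiom for a generalized confluence (Geach) condition; its first-order frame correspondent is forall x forall y forall z ((x R^2 y & x R^2 z) -> exists w (yRw & z R^2 w)).
F1: satisfies the condition.
F2: fails — tR²s, tR²s but no w with sRw and sR²w.
F3: fails — tR²t, tR²v but no w with tRw and vR²w.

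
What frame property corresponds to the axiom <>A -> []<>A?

the Euclidean property

Suppose ◇A→□◇A is valid. Take Rxy, Rxz and set V(A)={y}. Then ◇A at x, so □◇A at x, so ◇A at z, so some w with Rzw has A; w=y, i.e. Rzy. By symmetry of the argument, Ryz.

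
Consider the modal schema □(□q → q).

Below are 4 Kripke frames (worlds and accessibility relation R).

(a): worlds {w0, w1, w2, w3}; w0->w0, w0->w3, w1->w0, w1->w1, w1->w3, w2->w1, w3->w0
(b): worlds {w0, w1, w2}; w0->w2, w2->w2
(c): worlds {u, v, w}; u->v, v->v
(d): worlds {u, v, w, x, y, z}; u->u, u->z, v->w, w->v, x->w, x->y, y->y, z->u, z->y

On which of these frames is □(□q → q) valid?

(b), (c)

Frame correspondent (Sahlqvist): ∀x ∀y (Rxy → Ryy) — i.e. shift-reflexivity.
(a): fails — Rw1w3 but not Rw3w3.
(b): satisfies the condition.
(c): satisfies the condition.
(d): fails — Rxw but not Rww.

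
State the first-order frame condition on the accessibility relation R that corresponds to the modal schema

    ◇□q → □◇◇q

This is a Sahlqvist (Geach-type) schema ◇^1□^1q → □^1◇^2q.
Minimal-valuation argument: fix x; take any y with xR^1y and any z with xR^1z. Set V(q) to the set of worlds R-reachable from y in exactly 1 step. Then □^1q holds at y, so the antecedent holds at x; validity forces ◇^2q at z, giving a w with zR^2w and yR^1w.
First-order correspondent: ∀x ∀y ∀z ((xRy ∧ xRz) → ∃w (yRw ∧ zR²w)).

∀x ∀y ∀z ((xRy ∧ xRz) → ∃w (yRw ∧ zR²w))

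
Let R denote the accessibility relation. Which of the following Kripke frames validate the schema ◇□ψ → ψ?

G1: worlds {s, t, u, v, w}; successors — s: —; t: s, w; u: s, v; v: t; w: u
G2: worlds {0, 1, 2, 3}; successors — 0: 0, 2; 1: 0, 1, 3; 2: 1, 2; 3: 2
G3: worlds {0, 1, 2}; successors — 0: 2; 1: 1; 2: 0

G3

This is the axiom for symmetry; its first-order frame correspondent is ∀x ∀y (Rxy → Ryx).
G1: fails — Ruv but not Rvu.
G2: fails — R10 but not R01.
G3: holds.
Valid on: G3.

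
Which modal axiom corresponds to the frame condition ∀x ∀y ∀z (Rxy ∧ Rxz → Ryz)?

◇r → □◇r

The condition is the Euclidean property. The 5 schema ◇r → □◇r defines it.
Suppose ◇r→□◇r is valid. Take Rxy, Rxz and set V(r)={y}. Then ◇r at x, so □◇r at x, so ◇r at z, so some w with Rzw has r; w=y, i.e. Rzy. By symmetry of the argument, Ryz.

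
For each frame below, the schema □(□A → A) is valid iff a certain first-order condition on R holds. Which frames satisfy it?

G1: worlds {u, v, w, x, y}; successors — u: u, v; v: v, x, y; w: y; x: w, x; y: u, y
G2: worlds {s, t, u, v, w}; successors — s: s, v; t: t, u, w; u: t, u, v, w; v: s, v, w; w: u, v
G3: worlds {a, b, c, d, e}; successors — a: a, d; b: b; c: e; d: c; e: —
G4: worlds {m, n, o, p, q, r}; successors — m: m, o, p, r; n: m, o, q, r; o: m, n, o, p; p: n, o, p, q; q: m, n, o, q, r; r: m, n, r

none

This is the axiom for shift-reflexivity; its first-order frame correspondent is ∀x ∀y (Rxy → Ryy).
G1: fails — Rxw but not Rww.
G2: fails — Ruw but not Rww.
G3: fails — Rdc but not Rcc.
G4: fails — Ron but not Rnn.
Valid on no frame.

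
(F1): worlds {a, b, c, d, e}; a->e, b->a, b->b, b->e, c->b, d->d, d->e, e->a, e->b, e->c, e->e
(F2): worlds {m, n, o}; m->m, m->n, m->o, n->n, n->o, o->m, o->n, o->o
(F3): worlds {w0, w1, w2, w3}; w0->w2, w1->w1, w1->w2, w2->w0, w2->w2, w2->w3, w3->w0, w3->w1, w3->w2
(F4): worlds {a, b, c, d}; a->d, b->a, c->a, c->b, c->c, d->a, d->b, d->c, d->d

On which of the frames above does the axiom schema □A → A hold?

This is the axiom for reflexivity; its first-order frame correspondent is ∀x Rxx.
(F1): fails — world a does not see itself.
(F2): condition met.
(F3): fails — world w0 does not see itself.
(F4): fails — world a does not see itself.

(F2)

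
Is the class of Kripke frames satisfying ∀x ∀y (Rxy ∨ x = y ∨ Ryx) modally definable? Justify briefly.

If a class were modally definable it would be closed under disjoint unions (Goldblatt–Thomason).
Take 2 disjoint single-world reflexive frames: each is trivially connected, but their disjoint union has 2 worlds with no edge between distinct components, so it is not connected.
So no modal formula (or set of formulas) defines exactly the connected frames.

No — not modally definable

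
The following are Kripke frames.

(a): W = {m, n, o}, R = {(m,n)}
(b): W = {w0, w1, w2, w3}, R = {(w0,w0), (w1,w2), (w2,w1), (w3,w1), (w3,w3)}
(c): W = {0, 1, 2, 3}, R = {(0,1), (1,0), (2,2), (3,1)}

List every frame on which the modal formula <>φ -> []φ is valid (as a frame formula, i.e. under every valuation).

(a), (c)

This is the axiom for partial functionality; its first-order frame correspondent is forall x forall y forall z (Rxy & Rxz -> y = z).
(a): ✓.
(b): fails — w3 sees both w1 and w3.
(c): ✓.
Valid on: (a), (c).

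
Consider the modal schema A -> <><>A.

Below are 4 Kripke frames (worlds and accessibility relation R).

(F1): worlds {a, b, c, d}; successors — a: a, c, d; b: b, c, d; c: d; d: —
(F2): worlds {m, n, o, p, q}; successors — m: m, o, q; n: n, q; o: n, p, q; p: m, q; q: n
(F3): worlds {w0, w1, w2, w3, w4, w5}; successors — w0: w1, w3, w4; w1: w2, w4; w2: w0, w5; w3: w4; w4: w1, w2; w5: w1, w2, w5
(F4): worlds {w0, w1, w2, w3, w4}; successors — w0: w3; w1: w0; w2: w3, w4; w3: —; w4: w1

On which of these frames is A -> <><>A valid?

This is the axiom for a generalized confluence (Geach) condition; its first-order frame correspondent is forall x exists w (x = w & x R^2 w).
(F1): fails — at c but no w with c=w and cR²w.
(F2): fails — at o but no w with o=w and oR²w.
(F3): fails — at w0 but no w with w0=w and w0R²w.
(F4): fails — at w0 but no w with w0=w and w0R²w.
Valid on no frame.

none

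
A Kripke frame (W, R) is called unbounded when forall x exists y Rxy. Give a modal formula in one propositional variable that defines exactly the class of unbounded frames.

A defining formula is □q → ◇q (the D axiom).
Suppose □q→◇q is valid. At any x set V(q)=W. Then □q at x, so ◇q at x, so x has a successor.

□q → ◇q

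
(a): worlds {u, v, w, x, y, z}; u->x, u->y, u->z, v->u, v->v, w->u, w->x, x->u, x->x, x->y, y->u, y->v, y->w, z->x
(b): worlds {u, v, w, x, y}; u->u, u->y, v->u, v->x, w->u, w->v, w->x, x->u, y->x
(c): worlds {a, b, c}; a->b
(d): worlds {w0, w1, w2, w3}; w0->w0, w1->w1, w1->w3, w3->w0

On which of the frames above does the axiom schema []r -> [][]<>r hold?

The schema corresponds to a generalized confluence (Geach) condition: forall x forall z (x R^2 z -> exists w (xRw & zRw)).
(a): fails — uR²v but no t with uRt and vRt.
(b): fails — uR²y but no t with uRt and yRt.
(c): holds.
(d): fails — w1R²w0 but no w with w1Rw and w0Rw.
Valid on: (c).

(c)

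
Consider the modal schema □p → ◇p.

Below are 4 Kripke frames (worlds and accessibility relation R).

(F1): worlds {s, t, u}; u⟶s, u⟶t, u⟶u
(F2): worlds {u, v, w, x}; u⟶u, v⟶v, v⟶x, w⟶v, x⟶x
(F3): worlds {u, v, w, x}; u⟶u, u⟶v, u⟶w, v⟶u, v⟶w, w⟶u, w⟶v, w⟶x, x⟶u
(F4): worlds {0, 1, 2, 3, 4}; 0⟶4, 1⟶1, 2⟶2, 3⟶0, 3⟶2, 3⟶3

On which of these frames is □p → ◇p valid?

(F2), (F3)

Frame correspondent (Sahlqvist): ∀x ∃y Rxy — i.e. seriality.
(F1): fails — world s has no successor.
(F2): ✓.
(F3): ✓.
(F4): fails — world 4 has no successor.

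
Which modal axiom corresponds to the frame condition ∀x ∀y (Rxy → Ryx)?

p → □◇p

The condition is symmetry. The B schema p → □◇p defines it.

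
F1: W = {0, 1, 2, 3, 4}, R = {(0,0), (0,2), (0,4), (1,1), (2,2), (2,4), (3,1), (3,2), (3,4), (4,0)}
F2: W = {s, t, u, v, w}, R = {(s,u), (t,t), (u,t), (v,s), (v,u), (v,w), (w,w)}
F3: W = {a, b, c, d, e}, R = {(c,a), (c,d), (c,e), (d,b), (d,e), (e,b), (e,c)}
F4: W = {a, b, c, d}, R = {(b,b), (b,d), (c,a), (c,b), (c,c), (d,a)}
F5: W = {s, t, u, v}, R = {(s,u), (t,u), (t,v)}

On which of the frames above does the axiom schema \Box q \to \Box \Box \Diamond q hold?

F5

The schema corresponds to a generalized confluence (Geach) condition: \forall x \forall z (x R^2 z \to \exists w (xRw \wedge zRw)).
F1: fails — 2R²4 but no w with 2Rw and 4Rw.
F2: fails — sR²t but no w* with sRw* and tRw*.
F3: fails — cR²b but no w with cRw and bRw.
F4: fails — bR²a but no w with bRw and aRw.
F5: holds.
Valid on: F5.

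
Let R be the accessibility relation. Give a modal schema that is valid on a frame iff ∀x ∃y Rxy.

The condition is seriality. The D schema □s → ◇s defines it.
Suppose □s→◇s is valid. At any x set V(s)=W. Then □s at x, so ◇s at x, so x has a successor.

□s → ◇s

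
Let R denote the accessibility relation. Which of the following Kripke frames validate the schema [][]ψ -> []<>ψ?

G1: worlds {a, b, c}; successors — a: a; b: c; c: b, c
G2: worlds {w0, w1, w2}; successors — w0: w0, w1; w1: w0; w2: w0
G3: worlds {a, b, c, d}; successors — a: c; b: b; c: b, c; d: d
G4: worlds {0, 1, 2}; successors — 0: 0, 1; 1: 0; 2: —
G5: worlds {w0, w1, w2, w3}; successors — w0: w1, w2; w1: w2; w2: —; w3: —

The schema corresponds to a generalized confluence (Geach) condition: forall x forall z (xRz -> exists w (x R^2 w & zRw)).
G1: satisfies the condition.
G2: satisfies the condition.
G3: satisfies the condition.
G4: satisfies the condition.
G5: fails — w0Rw2 but no w with w0R²w and w2Rw.
Valid on: G1, G2, G3, G4.

G1, G2, G3, G4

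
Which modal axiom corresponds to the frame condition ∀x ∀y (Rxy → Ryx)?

s → □◇s

The condition is symmetry. The B schema s → □◇s defines it.
Suppose s→□◇s is valid. Take Rxy and set V(s)={x}. Then s at x, so □◇s at x, so ◇s at y, so some z with Ryz has s; z=x, i.e. Ryx.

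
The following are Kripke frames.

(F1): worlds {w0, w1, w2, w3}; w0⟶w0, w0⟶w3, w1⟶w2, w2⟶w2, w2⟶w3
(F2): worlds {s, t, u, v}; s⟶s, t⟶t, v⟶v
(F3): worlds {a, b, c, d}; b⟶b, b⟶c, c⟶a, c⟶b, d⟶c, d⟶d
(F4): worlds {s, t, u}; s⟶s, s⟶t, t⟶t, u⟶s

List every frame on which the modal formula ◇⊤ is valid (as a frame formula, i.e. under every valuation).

The schema corresponds to seriality: ∀x ∃y Rxy.
(F1): fails — world w3 has no successor.
(F2): fails — world u has no successor.
(F3): fails — world a has no successor.
(F4): ✓.

(F4)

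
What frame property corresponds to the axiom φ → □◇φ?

Suppose φ→□◇φ is valid. Take Rxy and set V(φ)={x}. Then φ at x, so □◇φ at x, so ◇φ at y, so some z with Ryz has φ; z=x, i.e. Ryx.

symmetry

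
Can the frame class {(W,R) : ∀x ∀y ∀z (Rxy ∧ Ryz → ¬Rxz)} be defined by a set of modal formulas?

If a class were modally definable it would be closed under surjective bounded morphisms (Goldblatt–Thomason).
The 5-cycle (worlds s,t,u,v,w with s→t→u→v→w→s) is intransitive. Mapping every world to a single reflexive point • is a surjective bounded morphism; the reflexive point is not intransitive (R••∧R•• but R••).
Hence intransitivity is not modally definable.

Not definable by any modal formula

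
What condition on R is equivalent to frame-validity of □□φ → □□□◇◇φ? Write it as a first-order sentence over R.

This is a Sahlqvist (Geach-type) schema ◇^0□^2φ → □^3◇^2φ.
First-order correspondent: ∀x ∀z (xR³z → ∃w (xR²w ∧ zR²w)).

∀x ∀z (xR³z → ∃w (xR²w ∧ zR²w))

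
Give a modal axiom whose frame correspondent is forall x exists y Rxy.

□r → ◇r

This is seriality; the standard corresponding axiom is D: □r → ◇r.
Suppose □r→◇r is valid. At any x set V(r)=W. Then □r at x, so ◇r at x, so x has a successor.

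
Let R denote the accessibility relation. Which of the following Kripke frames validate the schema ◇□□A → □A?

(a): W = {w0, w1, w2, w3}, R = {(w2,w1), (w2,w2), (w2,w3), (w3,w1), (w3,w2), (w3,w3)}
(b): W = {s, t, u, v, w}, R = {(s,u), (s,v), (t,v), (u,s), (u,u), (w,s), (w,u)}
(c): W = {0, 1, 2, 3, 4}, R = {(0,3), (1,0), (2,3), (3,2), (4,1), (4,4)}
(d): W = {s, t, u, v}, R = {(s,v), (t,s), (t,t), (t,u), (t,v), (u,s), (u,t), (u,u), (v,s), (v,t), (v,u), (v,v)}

The schema corresponds to a generalized confluence (Geach) condition: ∀x ∀y ∀z ((xRy ∧ xRz) → ∃w (yR²w ∧ z = w)).
(a): fails — w2Rw1, w2Rw1 but no w with w1R²w and w1=w.
(b): fails — sRv, sRu but no w* with vR²w* and u=w*.
(c): fails — 1R0, 1R0 but no w with 0R²w and 0=w.
(d): satisfies the condition.

(d)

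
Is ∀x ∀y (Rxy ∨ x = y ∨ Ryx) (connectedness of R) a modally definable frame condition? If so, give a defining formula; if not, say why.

Not definable by any modal formula

Any modally definable frame class is closed under disjoint unions.
Take 2 disjoint single-world reflexive frames: each is trivially connected, but their disjoint union has 2 worlds with no edge between distinct components, so it is not connected.
Hence connectedness of R is not modally definable.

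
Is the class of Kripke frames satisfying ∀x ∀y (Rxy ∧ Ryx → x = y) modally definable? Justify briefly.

No

If a class were modally definable it would be closed under surjective bounded morphisms (Goldblatt–Thomason).
The 6-cycle (worlds a,b,c,d,e,f with a→b→c→d→e→f→a) is antisymmetric. Sending even-indexed worlds to s and odd-indexed worlds to t is a surjective bounded morphism onto the two-world frame with s↔t, which is not antisymmetric.
So no modal formula (or set of formulas) defines exactly the antisymmetric frames.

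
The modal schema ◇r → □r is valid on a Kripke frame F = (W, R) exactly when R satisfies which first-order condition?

partial functionality

This is the CD axiom.
It corresponds to partial functionality: ∀x ∀y ∀z (Rxy ∧ Rxz → y = z).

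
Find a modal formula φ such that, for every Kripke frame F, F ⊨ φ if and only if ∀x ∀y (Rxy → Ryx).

q → □◇q

The condition is symmetry. The B schema q → □◇q defines it.
Suppose q→□◇q is valid. Take Rxy and set V(q)={x}. Then q at x, so □◇q at x, so ◇q at y, so some z with Ryz has q; z=x, i.e. Ryx.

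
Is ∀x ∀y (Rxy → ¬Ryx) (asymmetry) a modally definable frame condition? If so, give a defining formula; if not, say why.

No — not modally definable

Modal frame validity is preserved under surjective bounded morphisms.
The 3-cycle (worlds 0,1,2 with 0→1→2→0) is asymmetric. Mapping every world to a single reflexive point • is a surjective bounded morphism, and the reflexive point is not asymmetric (R•• but asymmetry requires ¬R••).
So no modal formula (or set of formulas) defines exactly the asymmetric frames.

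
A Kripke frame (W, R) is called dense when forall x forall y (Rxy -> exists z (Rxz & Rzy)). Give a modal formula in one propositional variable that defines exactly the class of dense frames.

This is density; the standard corresponding axiom is C4: □□s → □s.
Suppose □□s→□s is valid. Take Rxy and set V(s)={w : xR²w}. Then □□s at x, so □s at x, so s at y, i.e. ∃z(Rxz∧Rzy).

□□s → □s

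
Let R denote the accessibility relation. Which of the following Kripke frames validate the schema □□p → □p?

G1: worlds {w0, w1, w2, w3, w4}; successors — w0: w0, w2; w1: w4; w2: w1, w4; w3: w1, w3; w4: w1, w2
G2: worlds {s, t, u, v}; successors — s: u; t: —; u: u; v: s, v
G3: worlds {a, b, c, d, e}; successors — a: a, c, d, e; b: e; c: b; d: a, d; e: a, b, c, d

The schema corresponds to density: ∀x ∀y (Rxy → ∃z (Rxz ∧ Rzy)).
G1: fails — Rw4w2 but no z with Rw4z and Rzw2.
G2: holds.
G3: fails — Rcb but no z with Rcz and Rzb.

G2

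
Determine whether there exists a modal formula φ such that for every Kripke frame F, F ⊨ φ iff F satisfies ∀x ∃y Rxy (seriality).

Definable; □p → ◇p defines it

This is a Sahlqvist condition; the D axiom □p → ◇p defines it.
Suppose □p→◇p is valid. At any x set V(p)=W. Then □p at x, so ◇p at x, so x has a successor.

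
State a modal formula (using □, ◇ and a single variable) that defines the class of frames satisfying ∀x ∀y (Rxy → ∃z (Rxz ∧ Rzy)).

This is density; the standard corresponding axiom is C4: □□s → □s.
Suppose □□s→□s is valid. Take Rxy and set V(s)={w : xR²w}. Then □□s at x, so □s at x, so s at y, i.e. ∃z(Rxz∧Rzy).

□□s → □s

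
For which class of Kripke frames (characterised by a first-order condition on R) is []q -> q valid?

reflexivity

This is the T axiom.
It corresponds to reflexivity: forall x Rxx.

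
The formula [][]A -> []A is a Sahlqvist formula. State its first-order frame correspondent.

density

Suppose □□A→□A is valid. Take Rxy and set V(A)={w : xR²w}. Then □□A at x, so □A at x, so A at y, i.e. ∃z(Rxz∧Rzy).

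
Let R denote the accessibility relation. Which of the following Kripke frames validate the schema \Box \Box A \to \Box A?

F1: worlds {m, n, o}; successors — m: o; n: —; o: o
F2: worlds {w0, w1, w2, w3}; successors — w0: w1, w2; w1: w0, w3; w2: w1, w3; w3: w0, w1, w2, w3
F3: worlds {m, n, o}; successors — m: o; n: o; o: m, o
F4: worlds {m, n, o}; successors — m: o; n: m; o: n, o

F1, F3

Frame correspondent (Sahlqvist): \forall x \forall y (Rxy \to \exists z (Rxz \wedge Rzy)) — i.e. density.
F1: ✓.
F2: fails — Rw0w2 but no z with Rw0z and Rzw2.
F3: ✓.
F4: fails — Rnm but no z with Rnz and Rzm.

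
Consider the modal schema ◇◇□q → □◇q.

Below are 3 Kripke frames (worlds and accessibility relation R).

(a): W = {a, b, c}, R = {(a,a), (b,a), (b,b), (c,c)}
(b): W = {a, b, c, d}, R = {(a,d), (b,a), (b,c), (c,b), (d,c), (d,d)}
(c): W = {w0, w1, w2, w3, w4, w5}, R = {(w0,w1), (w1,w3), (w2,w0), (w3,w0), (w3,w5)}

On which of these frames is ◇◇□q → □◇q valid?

The schema corresponds to a generalized confluence (Geach) condition: ∀x ∀y ∀z ((xR²y ∧ xRz) → ∃w (yRw ∧ zRw)).
(a): satisfies the condition.
(b): fails — aR²c, aRd but no w with cRw and dRw.
(c): fails — w0R²w3, w0Rw1 but no w with w3Rw and w1Rw.

(a)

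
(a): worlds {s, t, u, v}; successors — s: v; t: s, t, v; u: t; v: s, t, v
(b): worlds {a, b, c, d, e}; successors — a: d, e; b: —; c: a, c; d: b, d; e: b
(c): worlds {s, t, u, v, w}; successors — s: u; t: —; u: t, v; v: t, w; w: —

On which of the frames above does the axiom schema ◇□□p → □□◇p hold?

The schema corresponds to a generalized confluence (Geach) condition: ∀x ∀y ∀z ((xRy ∧ xR²z) → ∃w (yR²w ∧ zRw)).
(a): condition met.
(b): fails — aRd, aR²b but no w with dR²w and bRw.
(c): fails — sRu, sR²t but no w* with uR²w* and tRw*.

(a)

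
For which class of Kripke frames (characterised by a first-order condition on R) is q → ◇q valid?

This is a form of the T axiom.
It corresponds to reflexivity: ∀x Rxx.

reflexivity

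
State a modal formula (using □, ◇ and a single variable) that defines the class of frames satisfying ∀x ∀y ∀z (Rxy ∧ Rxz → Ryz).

A defining formula is ◇ψ → □◇ψ (the 5 axiom).
Suppose ◇ψ→□◇ψ is valid. Take Rxy, Rxz and set V(ψ)={y}. Then ◇ψ at x, so □◇ψ at x, so ◇ψ at z, so some w with Rzw has ψ; w=y, i.e. Rzy. By symmetry of the argument, Ryz.

◇ψ → □◇ψ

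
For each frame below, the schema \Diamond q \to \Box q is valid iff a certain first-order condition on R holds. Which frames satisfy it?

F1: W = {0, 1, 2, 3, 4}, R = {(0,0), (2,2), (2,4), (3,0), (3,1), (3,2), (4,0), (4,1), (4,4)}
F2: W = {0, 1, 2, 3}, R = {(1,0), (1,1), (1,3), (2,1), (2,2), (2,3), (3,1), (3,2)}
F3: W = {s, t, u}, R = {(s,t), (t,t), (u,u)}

Frame correspondent (Sahlqvist): \forall x \forall y \forall z (Rxy \wedge Rxz \to y = z) — i.e. partial functionality.
F1: fails — 2 sees both 2 and 4.
F2: fails — 1 sees both 0 and 1.
F3: holds.

F3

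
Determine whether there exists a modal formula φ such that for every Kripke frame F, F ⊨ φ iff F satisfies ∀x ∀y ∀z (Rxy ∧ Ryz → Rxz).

Yes — defined by □q → □□q

The condition is transitivity. A defining modal formula is □q → □□q.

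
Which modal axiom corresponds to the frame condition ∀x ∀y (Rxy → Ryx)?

The condition is symmetry. The B schema ψ → □◇ψ defines it.
Suppose ψ→□◇ψ is valid. Take Rxy and set V(ψ)={x}. Then ψ at x, so □◇ψ at x, so ◇ψ at y, so some z with Ryz has ψ; z=x, i.e. Ryx.

ψ → □◇ψ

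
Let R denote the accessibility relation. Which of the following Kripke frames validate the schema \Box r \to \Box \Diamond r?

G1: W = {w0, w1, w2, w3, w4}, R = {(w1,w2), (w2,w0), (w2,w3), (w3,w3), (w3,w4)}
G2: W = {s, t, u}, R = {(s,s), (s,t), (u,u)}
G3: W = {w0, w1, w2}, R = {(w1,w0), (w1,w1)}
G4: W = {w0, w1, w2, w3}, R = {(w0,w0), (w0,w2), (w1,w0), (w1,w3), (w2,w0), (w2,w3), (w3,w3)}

The schema corresponds to a generalized confluence (Geach) condition: \forall x \forall z (xRz \to \exists w (xRw \wedge zRw)).
G1: fails — w1Rw2 but no w with w1Rw and w2Rw.
G2: fails — sRt but no w with sRw and tRw.
G3: fails — w1Rw0 but no w with w1Rw and w0Rw.
G4: ✓.
Valid on: G4.

G4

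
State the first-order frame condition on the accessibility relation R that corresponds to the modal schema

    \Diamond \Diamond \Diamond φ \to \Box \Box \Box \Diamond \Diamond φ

This is a Sahlqvist (Geach-type) schema ◇^3□^0φ → □^3◇^2φ.
Minimal-valuation argument: fix x; take any y with xR^3y and any z with xR^3z. Set V(φ) to the set of worlds R-reachable from y in exactly 0 steps. Then □^0φ holds at y, so the antecedent holds at x; validity forces ◇^2φ at z, giving a w with zR^2w and yR^0w.
First-order correspondent: \forall x \forall y \forall z ((x R^3 y \wedge x R^3 z) \to \exists w (y = w \wedge z R^2 w)).

\forall x \forall y \forall z ((x R^3 y \wedge x R^3 z) \to \exists w (y = w \wedge z R^2 w))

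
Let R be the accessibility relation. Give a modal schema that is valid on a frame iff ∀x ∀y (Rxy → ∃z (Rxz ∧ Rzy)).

A defining formula is □□r → □r (the C4 axiom).

□□r → □r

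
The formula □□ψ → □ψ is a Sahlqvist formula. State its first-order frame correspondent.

Density

Suppose □□ψ→□ψ is valid. Take Rxy and set V(ψ)={w : xR²w}. Then □□ψ at x, so □ψ at x, so ψ at y, i.e. ∃z(Rxz∧Rzy).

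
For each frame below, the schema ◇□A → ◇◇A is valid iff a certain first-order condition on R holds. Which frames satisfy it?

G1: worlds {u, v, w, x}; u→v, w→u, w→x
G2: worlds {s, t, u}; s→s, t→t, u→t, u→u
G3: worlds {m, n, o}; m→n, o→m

G2

This is the axiom for a generalized confluence (Geach) condition; its first-order frame correspondent is ∀x ∀y (xRy → ∃w (yRw ∧ xR²w)).
G1: fails — uRv but no t with vRt and uR²t.
G2: condition met.
G3: fails — mRn but no w with nRw and mR²w.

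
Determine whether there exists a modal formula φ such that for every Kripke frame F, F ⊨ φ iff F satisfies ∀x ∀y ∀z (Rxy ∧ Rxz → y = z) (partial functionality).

Definable; ◇p → □p defines it

The condition is partial functionality. A defining modal formula is ◇p → □p.
Suppose ◇p→□p is valid. Take Rxy, Rxz and set V(p)={y}. Then ◇p at x, so □p at x, so p at z, i.e. z=y.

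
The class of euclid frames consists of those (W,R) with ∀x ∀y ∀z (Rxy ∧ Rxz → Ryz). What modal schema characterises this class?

A defining formula is ◇ψ → □◇ψ (the 5 axiom).
Suppose ◇ψ→□◇ψ is valid. Take Rxy, Rxz and set V(ψ)={y}. Then ◇ψ at x, so □◇ψ at x, so ◇ψ at z, so some w with Rzw has ψ; w=y, i.e. Rzy. By symmetry of the argument, Ryz.

◇ψ → □◇ψ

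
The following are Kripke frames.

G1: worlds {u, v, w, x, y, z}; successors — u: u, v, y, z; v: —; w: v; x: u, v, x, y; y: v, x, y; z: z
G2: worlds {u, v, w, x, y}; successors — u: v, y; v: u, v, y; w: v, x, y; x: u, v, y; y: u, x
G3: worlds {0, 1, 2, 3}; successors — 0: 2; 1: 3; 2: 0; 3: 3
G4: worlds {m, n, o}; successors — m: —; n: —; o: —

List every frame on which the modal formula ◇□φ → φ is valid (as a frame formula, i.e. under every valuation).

G4

This is the axiom for symmetry; its first-order frame correspondent is ∀x ∀y (Rxy → Ryx).
G1: fails — Ruv but not Rvu.
G2: fails — Rwx but not Rxw.
G3: fails — R13 but not R31.
G4: satisfies the condition.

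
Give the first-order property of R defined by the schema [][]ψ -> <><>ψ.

This is a Sahlqvist (Geach-type) schema ◇^0□^2ψ → □^0◇^2ψ.
Minimal-valuation argument: fix x; take any y with xR^0y and any z with xR^0z. Set V(ψ) to the set of worlds R-reachable from y in exactly 2 steps. Then □^2ψ holds at y, so the antecedent holds at x; validity forces ◇^2ψ at z, giving a w with zR^2w and yR^2w.
First-order correspondent: forall x exists w (x R^2 w & x R^2 w).

forall x exists w (x R^2 w & x R^2 w)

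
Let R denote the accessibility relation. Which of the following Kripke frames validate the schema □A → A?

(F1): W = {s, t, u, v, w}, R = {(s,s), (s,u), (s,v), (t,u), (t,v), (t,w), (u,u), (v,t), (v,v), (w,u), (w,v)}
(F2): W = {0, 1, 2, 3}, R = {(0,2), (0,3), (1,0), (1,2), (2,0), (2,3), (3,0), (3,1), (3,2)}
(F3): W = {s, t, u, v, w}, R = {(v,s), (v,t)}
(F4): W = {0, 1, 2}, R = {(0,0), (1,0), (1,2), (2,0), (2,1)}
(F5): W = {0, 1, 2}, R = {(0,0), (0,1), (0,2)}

none

Frame correspondent (Sahlqvist): ∀x Rxx — i.e. reflexivity.
(F1): fails — world t does not see itself.
(F2): fails — world 0 does not see itself.
(F3): fails — world s does not see itself.
(F4): fails — world 1 does not see itself.
(F5): fails — world 1 does not see itself.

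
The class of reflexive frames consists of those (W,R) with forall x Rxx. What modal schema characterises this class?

□q → q

This is reflexivity; the standard corresponding axiom is T: □q → q.
Suppose □q→q is valid. At any x set V(q)={w : Rxw}. Then □q holds at x, so q holds at x, i.e. Rxx.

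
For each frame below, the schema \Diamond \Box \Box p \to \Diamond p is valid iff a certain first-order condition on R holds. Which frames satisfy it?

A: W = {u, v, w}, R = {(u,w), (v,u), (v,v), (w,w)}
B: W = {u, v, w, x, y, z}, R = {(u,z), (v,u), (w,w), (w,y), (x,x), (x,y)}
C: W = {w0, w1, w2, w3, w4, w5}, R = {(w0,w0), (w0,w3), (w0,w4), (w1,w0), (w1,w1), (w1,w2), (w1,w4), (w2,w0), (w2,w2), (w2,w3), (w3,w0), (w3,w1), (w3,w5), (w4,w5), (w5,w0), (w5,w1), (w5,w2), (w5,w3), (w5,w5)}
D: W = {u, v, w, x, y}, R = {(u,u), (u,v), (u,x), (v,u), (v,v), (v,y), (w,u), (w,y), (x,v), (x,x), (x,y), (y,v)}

C, D

Frame correspondent (Sahlqvist): \forall x \forall y (xRy \to \exists w (y R^2 w \wedge xRw)) — i.e. a generalized confluence (Geach) condition.
A: fails — vRu but no t with uR²t and vRt.
B: fails — uRz but no t with zR²t and uRt.
C: holds.
D: holds.
Valid on: C, D.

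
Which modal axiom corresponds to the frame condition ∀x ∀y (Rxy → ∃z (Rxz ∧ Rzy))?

□□p → □p

The condition is density. The C4 schema □□p → □p defines it.
Suppose □□p→□p is valid. Take Rxy and set V(p)={w : xR²w}. Then □□p at x, so □p at x, so p at y, i.e. ∃z(Rxz∧Rzy).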